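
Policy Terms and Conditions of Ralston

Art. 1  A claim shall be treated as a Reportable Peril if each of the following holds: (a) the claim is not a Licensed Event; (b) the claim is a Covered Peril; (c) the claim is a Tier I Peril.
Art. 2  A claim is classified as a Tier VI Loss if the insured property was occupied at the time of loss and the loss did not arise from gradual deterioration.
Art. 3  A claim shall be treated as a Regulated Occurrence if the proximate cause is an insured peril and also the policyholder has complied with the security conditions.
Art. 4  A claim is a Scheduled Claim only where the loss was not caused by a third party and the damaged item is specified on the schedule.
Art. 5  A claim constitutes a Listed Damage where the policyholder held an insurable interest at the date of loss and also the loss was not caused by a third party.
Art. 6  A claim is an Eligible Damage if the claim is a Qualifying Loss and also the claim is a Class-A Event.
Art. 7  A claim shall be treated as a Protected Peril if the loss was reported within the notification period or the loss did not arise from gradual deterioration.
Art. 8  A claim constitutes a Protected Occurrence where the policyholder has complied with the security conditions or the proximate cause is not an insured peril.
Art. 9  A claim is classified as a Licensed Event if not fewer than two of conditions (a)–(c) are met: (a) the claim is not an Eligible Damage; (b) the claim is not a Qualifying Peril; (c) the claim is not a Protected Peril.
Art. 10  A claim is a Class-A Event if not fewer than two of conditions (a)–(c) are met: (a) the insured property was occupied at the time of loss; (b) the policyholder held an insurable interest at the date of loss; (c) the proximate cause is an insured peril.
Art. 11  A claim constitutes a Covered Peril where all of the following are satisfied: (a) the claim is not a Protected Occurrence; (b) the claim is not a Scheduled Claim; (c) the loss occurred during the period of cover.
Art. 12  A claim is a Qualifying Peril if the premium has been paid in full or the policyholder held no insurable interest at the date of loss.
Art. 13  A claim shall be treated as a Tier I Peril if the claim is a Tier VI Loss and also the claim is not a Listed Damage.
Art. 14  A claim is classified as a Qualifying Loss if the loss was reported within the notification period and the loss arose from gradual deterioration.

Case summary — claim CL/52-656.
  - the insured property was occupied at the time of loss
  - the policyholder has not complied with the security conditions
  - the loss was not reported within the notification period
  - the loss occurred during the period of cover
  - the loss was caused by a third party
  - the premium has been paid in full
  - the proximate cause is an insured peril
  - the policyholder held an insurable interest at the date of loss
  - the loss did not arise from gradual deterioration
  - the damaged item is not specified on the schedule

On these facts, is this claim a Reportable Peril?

Yes

article 14 — Qualifying Loss: [the loss was reported within the notification period? no] AND [the loss arose from gradual deterioration? no] → not satisfied.
article 10 — Class-A Event: the insured property was occupied at the time of loss? yes; the policyholder held an insurable interest at the date of loss? yes; the proximate cause is an insured peril? yes — 3 of 3 hold (need ≥2) → satisfied.
article 6 — Eligible Damage: [Qualifying Loss (article 14)? no] AND [Class-A Event (article 10)? yes] → not satisfied.
article 12 — Qualifying Peril: [the premium has been paid in full? yes] OR [the policyholder held no insurable interest at the date of loss? no] → satisfied.
article 7 — Protected Peril: [the loss was reported within the notification period? no] OR [the loss did not arise from gradual deterioration? yes] → satisfied.
article 9 — Licensed Event: not an Eligible Damage (article 6)? yes; not a Qualifying Peril (article 12)? no; not a Protected Peril (article 7)? no — 1 of 3 hold (need ≥2) → not satisfied.
article 8 — Protected Occurrence: [the policyholder has complied with the security conditions? no] OR [the proximate cause is not an insured peril? no] → not satisfied.
article 4 — Scheduled Claim: [the loss was not caused by a third party? no] AND [the damaged item is specified on the schedule? no] → not satisfied.
article 11 — Covered Peril: [not a Protected Occurrence (article 8)? yes] AND [not a Scheduled Claim (article 4)? yes] AND [the loss occurred during the period of cover? yes] → satisfied.
article 2 — Tier VI Loss: [the insured property was occupied at the time of loss? yes] AND [the loss did not arise from gradual deterioration? yes] → satisfied.
article 5 — Listed Damage: [the policyholder held an insurable interest at the date of loss? yes] AND [the loss was not caused by a third party? no] → not satisfied.
article 13 — Tier I Peril: [Tier VI Loss (article 2)? yes] AND [not a Listed Damage (article 5)? yes] → satisfied.
article 1 — Reportable Peril: [not a Licensed Event (article 9)? yes] AND [Covered Peril (article 11)? yes] AND [Tier I Peril (article 13)? yes] → satisfied.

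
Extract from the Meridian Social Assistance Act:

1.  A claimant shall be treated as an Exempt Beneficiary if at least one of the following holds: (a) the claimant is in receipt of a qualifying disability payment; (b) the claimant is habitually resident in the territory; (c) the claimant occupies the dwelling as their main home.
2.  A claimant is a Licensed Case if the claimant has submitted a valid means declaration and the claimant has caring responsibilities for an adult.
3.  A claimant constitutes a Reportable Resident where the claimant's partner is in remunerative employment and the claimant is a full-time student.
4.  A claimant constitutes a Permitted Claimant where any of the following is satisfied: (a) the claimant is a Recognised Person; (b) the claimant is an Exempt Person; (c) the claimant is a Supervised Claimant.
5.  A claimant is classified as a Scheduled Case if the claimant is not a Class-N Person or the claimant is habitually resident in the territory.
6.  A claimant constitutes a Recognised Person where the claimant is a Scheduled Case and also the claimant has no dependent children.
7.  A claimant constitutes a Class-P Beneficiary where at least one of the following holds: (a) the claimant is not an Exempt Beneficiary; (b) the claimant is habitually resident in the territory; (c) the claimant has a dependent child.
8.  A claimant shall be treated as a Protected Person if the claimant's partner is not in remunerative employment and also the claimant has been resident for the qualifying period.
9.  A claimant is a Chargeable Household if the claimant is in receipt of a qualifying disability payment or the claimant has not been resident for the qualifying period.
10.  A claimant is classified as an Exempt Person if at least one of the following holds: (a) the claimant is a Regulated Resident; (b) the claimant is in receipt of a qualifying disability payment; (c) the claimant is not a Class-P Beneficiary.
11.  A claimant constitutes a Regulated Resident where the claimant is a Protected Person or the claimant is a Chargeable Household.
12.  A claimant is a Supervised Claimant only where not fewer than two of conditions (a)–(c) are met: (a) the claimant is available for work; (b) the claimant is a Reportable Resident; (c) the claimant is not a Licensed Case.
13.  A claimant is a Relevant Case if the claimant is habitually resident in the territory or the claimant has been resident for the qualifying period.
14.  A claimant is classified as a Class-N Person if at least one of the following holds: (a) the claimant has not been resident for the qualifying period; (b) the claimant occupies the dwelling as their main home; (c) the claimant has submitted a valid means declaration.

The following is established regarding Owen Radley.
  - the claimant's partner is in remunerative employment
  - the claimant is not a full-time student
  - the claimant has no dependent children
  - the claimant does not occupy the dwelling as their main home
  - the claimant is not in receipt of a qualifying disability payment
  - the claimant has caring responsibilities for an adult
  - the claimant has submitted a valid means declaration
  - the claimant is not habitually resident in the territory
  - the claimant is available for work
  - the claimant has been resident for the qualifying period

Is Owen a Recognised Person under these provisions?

No

paragraph 14 — Class-N Person: [the claimant has not been resident for the qualifying period? no] OR [the claimant occupies the dwelling as their main home? no] OR [the claimant has submitted a valid means declaration? yes] → satisfied.
paragraph 5 — Scheduled Case: [not a Class-N Person (paragraph 14)? no] OR [the claimant is habitually resident in the territory? no] → not satisfied.
paragraph 6 — Recognised Person: [Scheduled Case (paragraph 5)? no] AND [the claimant has no dependent children? yes] → not satisfied.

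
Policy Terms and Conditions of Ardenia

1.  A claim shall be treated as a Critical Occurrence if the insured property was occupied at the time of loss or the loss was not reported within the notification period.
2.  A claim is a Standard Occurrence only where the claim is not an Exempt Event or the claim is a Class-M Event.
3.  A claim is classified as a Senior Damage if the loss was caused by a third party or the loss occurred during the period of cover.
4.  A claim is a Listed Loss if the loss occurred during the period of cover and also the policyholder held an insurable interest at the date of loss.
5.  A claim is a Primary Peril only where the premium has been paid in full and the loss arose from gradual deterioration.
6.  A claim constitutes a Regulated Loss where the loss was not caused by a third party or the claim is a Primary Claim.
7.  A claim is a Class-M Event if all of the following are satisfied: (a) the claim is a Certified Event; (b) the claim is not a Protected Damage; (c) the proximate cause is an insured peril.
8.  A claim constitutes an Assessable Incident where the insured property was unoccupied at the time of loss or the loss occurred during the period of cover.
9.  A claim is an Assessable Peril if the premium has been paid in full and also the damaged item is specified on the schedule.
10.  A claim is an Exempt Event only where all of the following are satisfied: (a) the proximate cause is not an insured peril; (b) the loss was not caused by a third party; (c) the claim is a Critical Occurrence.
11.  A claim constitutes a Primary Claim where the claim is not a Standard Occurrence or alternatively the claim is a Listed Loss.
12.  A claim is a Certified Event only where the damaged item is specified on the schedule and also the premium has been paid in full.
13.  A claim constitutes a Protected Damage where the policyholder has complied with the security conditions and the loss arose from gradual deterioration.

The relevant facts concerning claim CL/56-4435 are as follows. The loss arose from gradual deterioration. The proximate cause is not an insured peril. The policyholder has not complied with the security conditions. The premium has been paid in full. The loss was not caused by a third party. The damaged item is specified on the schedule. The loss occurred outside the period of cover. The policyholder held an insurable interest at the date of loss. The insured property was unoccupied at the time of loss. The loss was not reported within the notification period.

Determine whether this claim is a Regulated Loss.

Yes

Under paragraph 1: the insured property was occupied at the time of loss? no; or the loss was not reported within the notification period? yes. So the claim is a Critical Occurrence.
Under paragraph 10: the proximate cause is not an insured peril? yes; and the loss was not caused by a third party? yes; and Critical Occurrence (paragraph 1)? yes. So the claim is an Exempt Event.
Under paragraph 12: the damaged item is specified on the schedule? yes; and the premium has been paid in full? yes. So the claim is a Certified Event.
Under paragraph 13: the policyholder has complied with the security conditions? no; and the loss arose from gradual deterioration? yes. So the claim is not a Protected Damage.
Under paragraph 7: Certified Event (paragraph 12)? yes; and not a Protected Damage (paragraph 13)? yes; and the proximate cause is an insured peril? no. So the claim is not a Class-M Event.
Under paragraph 2: not an Exempt Event (paragraph 10)? no; or Class-M Event (paragraph 7)? no. So the claim is not a Standard Occurrence.
Under paragraph 4: the loss occurred during the period of cover? no; and the policyholder held an insurable interest at the date of loss? yes. So the claim is not a Listed Loss.
Under paragraph 11: not a Standard Occurrence (paragraph 2)? yes; or Listed Loss (paragraph 4)? no. So the claim is a Primary Claim.
Under paragraph 6: the loss was not caused by a third party? yes; or Primary Claim (paragraph 11)? yes. So the claim is a Regulated Loss.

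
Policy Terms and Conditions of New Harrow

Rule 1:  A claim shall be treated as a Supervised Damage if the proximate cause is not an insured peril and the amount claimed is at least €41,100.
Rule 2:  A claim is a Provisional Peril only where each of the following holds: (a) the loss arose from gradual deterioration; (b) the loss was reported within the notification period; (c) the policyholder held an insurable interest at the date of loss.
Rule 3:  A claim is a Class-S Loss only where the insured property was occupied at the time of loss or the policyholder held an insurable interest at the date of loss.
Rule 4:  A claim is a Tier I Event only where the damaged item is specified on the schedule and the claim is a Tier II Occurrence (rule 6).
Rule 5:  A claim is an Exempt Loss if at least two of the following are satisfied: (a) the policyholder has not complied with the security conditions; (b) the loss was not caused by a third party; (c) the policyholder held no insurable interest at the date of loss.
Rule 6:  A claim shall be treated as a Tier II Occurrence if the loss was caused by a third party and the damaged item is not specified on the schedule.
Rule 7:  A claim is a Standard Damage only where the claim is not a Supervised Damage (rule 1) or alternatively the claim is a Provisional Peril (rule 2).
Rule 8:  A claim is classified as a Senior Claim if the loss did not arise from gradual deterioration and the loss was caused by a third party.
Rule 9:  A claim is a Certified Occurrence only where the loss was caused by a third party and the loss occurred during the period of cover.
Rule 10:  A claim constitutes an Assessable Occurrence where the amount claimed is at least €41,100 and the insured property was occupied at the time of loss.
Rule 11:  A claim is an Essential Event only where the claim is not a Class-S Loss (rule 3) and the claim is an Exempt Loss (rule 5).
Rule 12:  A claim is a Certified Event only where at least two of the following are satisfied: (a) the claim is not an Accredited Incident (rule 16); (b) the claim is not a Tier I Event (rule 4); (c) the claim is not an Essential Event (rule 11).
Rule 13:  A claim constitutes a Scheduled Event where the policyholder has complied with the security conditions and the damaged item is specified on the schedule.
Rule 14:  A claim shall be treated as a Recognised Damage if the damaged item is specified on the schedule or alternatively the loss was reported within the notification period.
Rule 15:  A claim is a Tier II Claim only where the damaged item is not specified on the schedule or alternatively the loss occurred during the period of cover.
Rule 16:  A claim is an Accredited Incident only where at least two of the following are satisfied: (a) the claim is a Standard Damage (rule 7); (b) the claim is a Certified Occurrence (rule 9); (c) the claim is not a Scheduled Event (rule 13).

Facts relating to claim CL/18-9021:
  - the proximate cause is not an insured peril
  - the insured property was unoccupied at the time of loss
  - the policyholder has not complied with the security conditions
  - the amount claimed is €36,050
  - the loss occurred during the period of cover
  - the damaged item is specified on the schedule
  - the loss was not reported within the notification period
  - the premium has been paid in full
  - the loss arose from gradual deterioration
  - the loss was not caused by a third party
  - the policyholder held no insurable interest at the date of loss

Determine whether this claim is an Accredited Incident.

Yes

Under rule 1: the proximate cause is not an insured peril? yes; and amount claimed: €36,050 ≥ €41,100? no. So the claim is not a Supervised Damage.
Under rule 2: the loss arose from gradual deterioration? yes; and the loss was reported within the notification period? no; and the policyholder held an insurable interest at the date of loss? no. So the claim is not a Provisional Peril.
Under rule 7: not a Supervised Damage (rule 1)? yes; or Provisional Peril (rule 2)? no. So the claim is a Standard Damage.
Under rule 9: the loss was caused by a third party? no; and the loss occurred during the period of cover? yes. So the claim is not a Certified Occurrence.
Under rule 13: the policyholder has complied with the security conditions? no; and the damaged item is specified on the schedule? yes. So the claim is not a Scheduled Event.
Under rule 16: Standard Damage (rule 7)? yes; Certified Occurrence (rule 9)? no; not a Scheduled Event (rule 13)? yes — 2 of 3 hold (need ≥2) → satisfied.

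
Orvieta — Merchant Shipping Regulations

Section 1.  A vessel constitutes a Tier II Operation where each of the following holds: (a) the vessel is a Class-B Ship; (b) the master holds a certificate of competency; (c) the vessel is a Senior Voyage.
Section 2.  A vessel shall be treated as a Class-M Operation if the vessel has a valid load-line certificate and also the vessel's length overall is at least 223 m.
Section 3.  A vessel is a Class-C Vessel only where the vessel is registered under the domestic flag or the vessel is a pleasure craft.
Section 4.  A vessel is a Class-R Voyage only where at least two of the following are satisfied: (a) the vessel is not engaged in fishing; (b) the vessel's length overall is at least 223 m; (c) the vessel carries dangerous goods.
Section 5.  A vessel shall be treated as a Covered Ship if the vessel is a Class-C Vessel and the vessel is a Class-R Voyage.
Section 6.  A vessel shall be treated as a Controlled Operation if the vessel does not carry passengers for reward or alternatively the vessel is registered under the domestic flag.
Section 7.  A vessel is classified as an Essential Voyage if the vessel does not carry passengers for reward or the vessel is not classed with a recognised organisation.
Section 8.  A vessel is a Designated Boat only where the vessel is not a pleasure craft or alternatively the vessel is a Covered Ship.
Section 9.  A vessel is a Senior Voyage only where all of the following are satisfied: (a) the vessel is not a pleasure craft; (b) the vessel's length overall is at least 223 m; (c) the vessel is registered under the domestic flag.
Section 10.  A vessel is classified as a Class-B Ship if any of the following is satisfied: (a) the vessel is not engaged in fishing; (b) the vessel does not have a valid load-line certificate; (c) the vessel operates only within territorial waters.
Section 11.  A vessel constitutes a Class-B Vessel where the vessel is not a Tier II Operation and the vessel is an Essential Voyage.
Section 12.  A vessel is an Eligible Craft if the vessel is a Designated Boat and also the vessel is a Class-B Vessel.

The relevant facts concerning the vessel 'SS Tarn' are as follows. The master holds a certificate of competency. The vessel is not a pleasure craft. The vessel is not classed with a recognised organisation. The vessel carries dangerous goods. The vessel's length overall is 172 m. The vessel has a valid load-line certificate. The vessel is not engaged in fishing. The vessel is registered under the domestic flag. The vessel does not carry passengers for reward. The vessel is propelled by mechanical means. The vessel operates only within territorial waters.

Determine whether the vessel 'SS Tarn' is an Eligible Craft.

Yes

section 3 — Class-C Vessel: [the vessel is registered under the domestic flag? yes] OR [the vessel is a pleasure craft? no] → satisfied.
section 4 — Class-R Voyage: the vessel is not engaged in fishing? yes; vessel's length overall: 172 m ≥ 223 m? no; the vessel carries dangerous goods? yes — 2 of 3 hold (need ≥2) → satisfied.
section 5 — Covered Ship: [Class-C Vessel (section 3)? yes] AND [Class-R Voyage (section 4)? yes] → satisfied.
section 8 — Designated Boat: [the vessel is not a pleasure craft? yes] OR [Covered Ship (section 5)? yes] → satisfied.
section 10 — Class-B Ship: [the vessel is not engaged in fishing? yes] OR [the vessel does not have a valid load-line certificate? no] OR [the vessel operates only within territorial waters? yes] → satisfied.
section 9 — Senior Voyage: [the vessel is not a pleasure craft? yes] AND [vessel's length overall: 172 m ≥ 223 m? no] AND [the vessel is registered under the domestic flag? yes] → not satisfied.
section 1 — Tier II Operation: [Class-B Ship (section 10)? yes] AND [the master holds a certificate of competency? yes] AND [Senior Voyage (section 9)? no] → not satisfied.
section 7 — Essential Voyage: [the vessel does not carry passengers for reward? yes] OR [the vessel is not classed with a recognised organisation? yes] → satisfied.
section 11 — Class-B Vessel: [not a Tier II Operation (section 1)? yes] AND [Essential Voyage (section 7)? yes] → satisfied.
section 12 — Eligible Craft: [Designated Boat (section 8)? yes] AND [Class-B Vessel (section 11)? yes] → satisfied.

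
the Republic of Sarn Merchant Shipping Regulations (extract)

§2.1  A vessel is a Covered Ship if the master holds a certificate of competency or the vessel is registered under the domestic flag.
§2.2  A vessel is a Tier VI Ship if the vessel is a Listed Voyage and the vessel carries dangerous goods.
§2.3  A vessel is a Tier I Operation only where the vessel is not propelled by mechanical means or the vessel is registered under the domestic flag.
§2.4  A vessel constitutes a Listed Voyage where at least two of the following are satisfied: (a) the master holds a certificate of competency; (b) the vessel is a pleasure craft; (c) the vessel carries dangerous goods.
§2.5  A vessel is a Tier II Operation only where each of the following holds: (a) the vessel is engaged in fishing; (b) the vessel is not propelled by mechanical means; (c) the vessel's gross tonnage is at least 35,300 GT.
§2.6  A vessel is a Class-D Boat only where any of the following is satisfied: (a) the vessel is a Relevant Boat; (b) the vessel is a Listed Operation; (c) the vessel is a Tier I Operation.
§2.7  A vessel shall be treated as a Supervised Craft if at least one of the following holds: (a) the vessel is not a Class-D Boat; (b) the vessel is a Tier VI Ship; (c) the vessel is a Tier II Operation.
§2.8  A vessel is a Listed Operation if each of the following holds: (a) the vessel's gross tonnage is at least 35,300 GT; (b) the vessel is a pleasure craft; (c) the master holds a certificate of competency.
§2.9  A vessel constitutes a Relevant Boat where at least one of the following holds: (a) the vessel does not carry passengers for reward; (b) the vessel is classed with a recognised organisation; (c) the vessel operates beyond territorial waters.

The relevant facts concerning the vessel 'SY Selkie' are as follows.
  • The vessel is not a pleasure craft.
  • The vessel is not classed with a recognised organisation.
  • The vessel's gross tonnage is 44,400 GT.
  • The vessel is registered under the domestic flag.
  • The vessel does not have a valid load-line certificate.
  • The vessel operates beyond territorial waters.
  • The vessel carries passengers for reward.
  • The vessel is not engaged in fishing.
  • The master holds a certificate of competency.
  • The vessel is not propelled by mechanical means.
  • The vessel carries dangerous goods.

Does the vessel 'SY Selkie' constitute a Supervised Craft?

Under §2.9: the vessel does not carry passengers for reward? no; or the vessel is classed with a recognised organisation? no; or the vessel operates beyond territorial waters? yes. So the vessel is a Relevant Boat.
Under §2.8: vessel's gross tonnage: 44,400 GT ≥ 35,300 GT? yes; and the vessel is a pleasure craft? no; and the master holds a certificate of competency? yes. So the vessel is not a Listed Operation.
Under §2.3: the vessel is not propelled by mechanical means? yes; or the vessel is registered under the domestic flag? yes. So the vessel is a Tier I Operation.
Under §2.6: Relevant Boat (§2.9)? yes; or Listed Operation (§2.8)? no; or Tier I Operation (§2.3)? yes. So the vessel is a Class-D Boat.
Under §2.4: the master holds a certificate of competency? yes; the vessel is a pleasure craft? no; the vessel carries dangerous goods? yes — 2 of 3 hold (need ≥2) → satisfied.
Under §2.2: Listed Voyage (§2.4)? yes; and the vessel carries dangerous goods? yes. So the vessel is a Tier VI Ship.
Under §2.5: the vessel is engaged in fishing? no; and the vessel is not propelled by mechanical means? yes; and vessel's gross tonnage: 44,400 GT ≥ 35,300 GT? yes. So the vessel is not a Tier II Operation.
Under §2.7: not a Class-D Boat (§2.6)? no; or Tier VI Ship (§2.2)? yes; or Tier II Operation (§2.5)? no. So the vessel is a Supervised Craft.

Yes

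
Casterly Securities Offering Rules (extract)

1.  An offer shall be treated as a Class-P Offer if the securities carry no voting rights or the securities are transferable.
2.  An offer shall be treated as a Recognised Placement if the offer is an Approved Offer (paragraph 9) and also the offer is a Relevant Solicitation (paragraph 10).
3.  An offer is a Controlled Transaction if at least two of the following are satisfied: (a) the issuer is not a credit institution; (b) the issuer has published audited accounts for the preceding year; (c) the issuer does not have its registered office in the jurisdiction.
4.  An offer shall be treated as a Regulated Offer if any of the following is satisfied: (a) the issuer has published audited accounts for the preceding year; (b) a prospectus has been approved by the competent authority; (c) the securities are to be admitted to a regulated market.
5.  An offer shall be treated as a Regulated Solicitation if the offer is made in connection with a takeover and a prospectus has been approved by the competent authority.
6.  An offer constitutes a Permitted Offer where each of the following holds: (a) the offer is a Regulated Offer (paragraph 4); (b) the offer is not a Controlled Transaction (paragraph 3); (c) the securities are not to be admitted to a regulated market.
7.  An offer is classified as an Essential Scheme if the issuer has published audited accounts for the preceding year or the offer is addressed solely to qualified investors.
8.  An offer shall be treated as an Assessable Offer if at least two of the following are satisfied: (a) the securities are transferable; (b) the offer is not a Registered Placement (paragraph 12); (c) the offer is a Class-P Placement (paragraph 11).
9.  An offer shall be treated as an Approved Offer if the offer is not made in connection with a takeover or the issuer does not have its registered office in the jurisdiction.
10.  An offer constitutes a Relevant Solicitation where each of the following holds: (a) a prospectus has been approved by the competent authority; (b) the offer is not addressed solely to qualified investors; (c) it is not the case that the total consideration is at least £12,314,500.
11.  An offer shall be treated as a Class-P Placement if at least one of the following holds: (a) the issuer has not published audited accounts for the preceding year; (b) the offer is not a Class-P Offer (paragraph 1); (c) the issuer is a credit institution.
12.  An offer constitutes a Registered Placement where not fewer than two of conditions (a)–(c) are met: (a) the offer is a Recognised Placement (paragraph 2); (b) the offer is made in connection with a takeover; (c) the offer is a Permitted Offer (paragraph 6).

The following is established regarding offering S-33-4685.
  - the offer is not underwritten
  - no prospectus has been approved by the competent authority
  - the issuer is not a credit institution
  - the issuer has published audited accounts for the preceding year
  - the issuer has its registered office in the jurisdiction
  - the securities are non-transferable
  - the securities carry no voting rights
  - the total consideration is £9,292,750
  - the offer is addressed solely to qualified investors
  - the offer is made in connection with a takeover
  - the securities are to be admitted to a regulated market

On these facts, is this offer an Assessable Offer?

Under paragraph 9: the offer is not made in connection with a takeover? no; or the issuer does not have its registered office in the jurisdiction? no. So the offer is not an Approved Offer.
Under paragraph 10: a prospectus has been approved by the competent authority? no; and the offer is not addressed solely to qualified investors? no; and total consideration: £9,292,750 ≥ £12,314,500? no, so negated condition yes. So the offer is not a Relevant Solicitation.
Under paragraph 2: Approved Offer (paragraph 9)? no; and Relevant Solicitation (paragraph 10)? no. So the offer is not a Recognised Placement.
Under paragraph 4: the issuer has published audited accounts for the preceding year? yes; or a prospectus has been approved by the competent authority? no; or the securities are to be admitted to a regulated market? yes. So the offer is a Regulated Offer.
Under paragraph 3: the issuer is not a credit institution? yes; the issuer has published audited accounts for the preceding year? yes; the issuer does not have its registered office in the jurisdiction? no — 2 of 3 hold (need ≥2) → satisfied.
Under paragraph 6: Regulated Offer (paragraph 4)? yes; and not a Controlled Transaction (paragraph 3)? no; and the securities are not to be admitted to a regulated market? no. So the offer is not a Permitted Offer.
Under paragraph 12: Recognised Placement (paragraph 2)? no; the offer is made in connection with a takeover? yes; Permitted Offer (paragraph 6)? no — 1 of 3 hold (need ≥2) → not satisfied.
Under paragraph 1: the securities carry no voting rights? yes; or the securities are transferable? no. So the offer is a Class-P Offer.
Under paragraph 11: the issuer has not published audited accounts for the preceding year? no; or not a Class-P Offer (paragraph 1)? no; or the issuer is a credit institution? no. So the offer is not a Class-P Placement.
Under paragraph 8: the securities are transferable? no; not a Registered Placement (paragraph 12)? yes; Class-P Placement (paragraph 11)? no — 1 of 3 hold (need ≥2) → not satisfied.

No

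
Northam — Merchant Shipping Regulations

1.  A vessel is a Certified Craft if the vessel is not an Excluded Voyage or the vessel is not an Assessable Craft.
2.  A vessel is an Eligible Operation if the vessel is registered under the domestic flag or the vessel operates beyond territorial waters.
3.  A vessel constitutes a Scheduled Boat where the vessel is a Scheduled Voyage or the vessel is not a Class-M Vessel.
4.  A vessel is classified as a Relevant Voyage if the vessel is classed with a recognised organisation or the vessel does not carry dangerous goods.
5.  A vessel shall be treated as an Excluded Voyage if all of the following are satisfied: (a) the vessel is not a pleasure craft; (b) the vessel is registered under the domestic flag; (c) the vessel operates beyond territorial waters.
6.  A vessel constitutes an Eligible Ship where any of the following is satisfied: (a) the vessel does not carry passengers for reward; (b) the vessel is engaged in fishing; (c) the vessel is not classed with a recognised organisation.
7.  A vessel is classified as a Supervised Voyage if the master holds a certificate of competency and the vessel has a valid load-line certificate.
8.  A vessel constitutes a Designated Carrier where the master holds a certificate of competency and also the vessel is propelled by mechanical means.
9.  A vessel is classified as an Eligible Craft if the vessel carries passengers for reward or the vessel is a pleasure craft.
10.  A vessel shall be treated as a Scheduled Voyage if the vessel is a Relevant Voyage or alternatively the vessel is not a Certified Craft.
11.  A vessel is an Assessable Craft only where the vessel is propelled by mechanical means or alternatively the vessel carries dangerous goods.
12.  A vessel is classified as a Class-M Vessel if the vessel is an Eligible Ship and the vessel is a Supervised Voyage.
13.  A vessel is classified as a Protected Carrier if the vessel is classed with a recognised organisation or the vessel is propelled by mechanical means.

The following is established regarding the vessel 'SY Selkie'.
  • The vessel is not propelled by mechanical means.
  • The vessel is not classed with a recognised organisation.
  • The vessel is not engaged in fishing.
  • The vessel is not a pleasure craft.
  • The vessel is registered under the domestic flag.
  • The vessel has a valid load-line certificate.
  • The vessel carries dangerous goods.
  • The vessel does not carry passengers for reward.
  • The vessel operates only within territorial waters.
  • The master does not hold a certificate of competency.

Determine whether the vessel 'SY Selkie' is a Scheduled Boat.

paragraph 4 — Relevant Voyage: [the vessel is classed with a recognised organisation? no] OR [the vessel does not carry dangerous goods? no] → not satisfied.
paragraph 5 — Excluded Voyage: [the vessel is not a pleasure craft? yes] AND [the vessel is registered under the domestic flag? yes] AND [the vessel operates beyond territorial waters? no] → not satisfied.
paragraph 11 — Assessable Craft: [the vessel is propelled by mechanical means? no] OR [the vessel carries dangerous goods? yes] → satisfied.
paragraph 1 — Certified Craft: [not an Excluded Voyage (paragraph 5)? yes] OR [not an Assessable Craft (paragraph 11)? no] → satisfied.
paragraph 10 — Scheduled Voyage: [Relevant Voyage (paragraph 4)? no] OR [not a Certified Craft (paragraph 1)? no] → not satisfied.
paragraph 6 — Eligible Ship: [the vessel does not carry passengers for reward? yes] OR [the vessel is engaged in fishing? no] OR [the vessel is not classed with a recognised organisation? yes] → satisfied.
paragraph 7 — Supervised Voyage: [the master holds a certificate of competency? no] AND [the vessel has a valid load-line certificate? yes] → not satisfied.
paragraph 12 — Class-M Vessel: [Eligible Ship (paragraph 6)? yes] AND [Supervised Voyage (paragraph 7)? no] → not satisfied.
paragraph 3 — Scheduled Boat: [Scheduled Voyage (paragraph 10)? no] OR [not a Class-M Vessel (paragraph 12)? yes] → satisfied.

Yes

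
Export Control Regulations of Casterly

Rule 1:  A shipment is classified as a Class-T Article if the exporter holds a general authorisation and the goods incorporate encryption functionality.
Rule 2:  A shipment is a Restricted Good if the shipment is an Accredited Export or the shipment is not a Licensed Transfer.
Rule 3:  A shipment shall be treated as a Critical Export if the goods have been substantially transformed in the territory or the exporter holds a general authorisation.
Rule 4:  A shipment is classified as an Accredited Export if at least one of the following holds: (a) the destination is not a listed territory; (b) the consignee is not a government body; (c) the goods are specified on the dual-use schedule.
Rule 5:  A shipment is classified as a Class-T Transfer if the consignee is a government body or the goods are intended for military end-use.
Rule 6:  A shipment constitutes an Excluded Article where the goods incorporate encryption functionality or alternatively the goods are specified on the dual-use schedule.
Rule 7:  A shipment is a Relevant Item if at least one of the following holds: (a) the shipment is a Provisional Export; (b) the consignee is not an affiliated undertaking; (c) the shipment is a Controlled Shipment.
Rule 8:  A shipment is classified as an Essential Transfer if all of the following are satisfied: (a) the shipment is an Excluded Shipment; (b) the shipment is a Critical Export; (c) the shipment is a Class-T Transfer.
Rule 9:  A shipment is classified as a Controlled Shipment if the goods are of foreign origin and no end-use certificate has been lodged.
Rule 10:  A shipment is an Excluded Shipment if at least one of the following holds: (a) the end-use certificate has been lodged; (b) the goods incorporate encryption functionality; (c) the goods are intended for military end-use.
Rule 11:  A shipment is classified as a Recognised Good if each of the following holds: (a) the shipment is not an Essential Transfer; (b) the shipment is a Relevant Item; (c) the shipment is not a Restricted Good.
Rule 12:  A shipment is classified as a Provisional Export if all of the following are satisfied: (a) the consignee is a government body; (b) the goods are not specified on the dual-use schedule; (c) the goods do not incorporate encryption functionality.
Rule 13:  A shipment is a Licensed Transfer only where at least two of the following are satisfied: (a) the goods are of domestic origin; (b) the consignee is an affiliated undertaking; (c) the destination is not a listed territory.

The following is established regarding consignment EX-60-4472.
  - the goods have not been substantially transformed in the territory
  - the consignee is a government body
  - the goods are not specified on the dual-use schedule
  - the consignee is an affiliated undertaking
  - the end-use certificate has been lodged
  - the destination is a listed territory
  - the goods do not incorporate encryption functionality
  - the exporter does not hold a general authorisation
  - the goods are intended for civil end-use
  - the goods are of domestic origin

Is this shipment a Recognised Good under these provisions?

Yes

Under rule 10: the end-use certificate has been lodged? yes; or the goods incorporate encryption functionality? no; or the goods are intended for military end-use? no. So the shipment is an Excluded Shipment.
Under rule 3: the goods have been substantially transformed in the territory? no; or the exporter holds a general authorisation? no. So the shipment is not a Critical Export.
Under rule 5: the consignee is a government body? yes; or the goods are intended for military end-use? no. So the shipment is a Class-T Transfer.
Under rule 8: Excluded Shipment (rule 10)? yes; and Critical Export (rule 3)? no; and Class-T Transfer (rule 5)? yes. So the shipment is not an Essential Transfer.
Under rule 12: the consignee is a government body? yes; and the goods are not specified on the dual-use schedule? yes; and the goods do not incorporate encryption functionality? yes. So the shipment is a Provisional Export.
Under rule 9: the goods are of foreign origin? no; and no end-use certificate has been lodged? no. So the shipment is not a Controlled Shipment.
Under rule 7: Provisional Export (rule 12)? yes; or the consignee is not an affiliated undertaking? no; or Controlled Shipment (rule 9)? no. So the shipment is a Relevant Item.
Under rule 4: the destination is not a listed territory? no; or the consignee is not a government body? no; or the goods are specified on the dual-use schedule? no. So the shipment is not an Accredited Export.
Under rule 13: the goods are of domestic origin? yes; the consignee is an affiliated undertaking? yes; the destination is not a listed territory? no — 2 of 3 hold (need ≥2) → satisfied.
Under rule 2: Accredited Export (rule 4)? no; or not a Licensed Transfer (rule 13)? no. So the shipment is not a Restricted Good.
Under rule 11: not an Essential Transfer (rule 8)? yes; and Relevant Item (rule 7)? yes; and not a Restricted Good (rule 2)? yes. So the shipment is a Recognised Good.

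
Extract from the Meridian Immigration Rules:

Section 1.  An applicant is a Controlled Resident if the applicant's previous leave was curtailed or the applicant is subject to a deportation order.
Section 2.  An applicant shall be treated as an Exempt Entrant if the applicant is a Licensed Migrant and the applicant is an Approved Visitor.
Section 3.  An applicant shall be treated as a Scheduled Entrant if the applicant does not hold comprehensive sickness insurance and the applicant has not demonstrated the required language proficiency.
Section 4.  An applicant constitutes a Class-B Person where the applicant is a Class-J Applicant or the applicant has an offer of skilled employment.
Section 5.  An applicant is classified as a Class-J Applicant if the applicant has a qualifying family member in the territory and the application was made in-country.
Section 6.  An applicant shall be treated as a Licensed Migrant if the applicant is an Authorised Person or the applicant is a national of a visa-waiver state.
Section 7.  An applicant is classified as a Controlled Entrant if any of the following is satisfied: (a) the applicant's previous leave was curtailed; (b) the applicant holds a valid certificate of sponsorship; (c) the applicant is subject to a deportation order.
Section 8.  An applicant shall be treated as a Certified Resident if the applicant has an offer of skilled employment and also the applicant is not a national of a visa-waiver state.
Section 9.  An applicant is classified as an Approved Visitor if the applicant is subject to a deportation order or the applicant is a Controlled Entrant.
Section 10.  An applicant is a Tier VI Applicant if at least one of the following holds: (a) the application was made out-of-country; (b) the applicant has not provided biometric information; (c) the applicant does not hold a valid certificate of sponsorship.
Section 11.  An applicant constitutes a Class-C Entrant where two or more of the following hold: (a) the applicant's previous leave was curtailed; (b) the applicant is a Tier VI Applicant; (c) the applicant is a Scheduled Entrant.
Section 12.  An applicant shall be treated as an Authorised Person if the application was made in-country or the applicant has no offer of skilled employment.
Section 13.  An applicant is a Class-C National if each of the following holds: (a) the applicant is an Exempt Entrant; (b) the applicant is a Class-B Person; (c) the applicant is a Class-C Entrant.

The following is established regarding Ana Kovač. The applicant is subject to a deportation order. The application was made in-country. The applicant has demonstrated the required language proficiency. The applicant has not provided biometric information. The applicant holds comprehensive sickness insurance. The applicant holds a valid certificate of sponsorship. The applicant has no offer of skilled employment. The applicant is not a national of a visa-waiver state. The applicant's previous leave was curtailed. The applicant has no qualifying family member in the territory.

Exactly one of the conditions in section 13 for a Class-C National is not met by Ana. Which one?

Class-B Person

section 12 — Authorised Person: [the application was made in-country? yes] OR [the applicant has no offer of skilled employment? yes] → satisfied.
section 6 — Licensed Migrant: [Authorised Person (section 12)? yes] OR [the applicant is a national of a visa-waiver state? no] → satisfied.
section 7 — Controlled Entrant: [the applicant's previous leave was curtailed? yes] OR [the applicant holds a valid certificate of sponsorship? yes] OR [the applicant is subject to a deportation order? yes] → satisfied.
section 9 — Approved Visitor: [the applicant is subject to a deportation order? yes] OR [Controlled Entrant (section 7)? yes] → satisfied.
section 2 — Exempt Entrant: [Licensed Migrant (section 6)? yes] AND [Approved Visitor (section 9)? yes] → satisfied.
section 5 — Class-J Applicant: [the applicant has a qualifying family member in the territory? no] AND [the application was made in-country? yes] → not satisfied.
section 4 — Class-B Person: [Class-J Applicant (section 5)? no] OR [the applicant has an offer of skilled employment? no] → not satisfied.
section 10 — Tier VI Applicant: [the application was made out-of-country? no] OR [the applicant has not provided biometric information? yes] OR [the applicant does not hold a valid certificate of sponsorship? no] → satisfied.
section 3 — Scheduled Entrant: [the applicant does not hold comprehensive sickness insurance? no] AND [the applicant has not demonstrated the required language proficiency? no] → not satisfied.
section 11 — Class-C Entrant: the applicant's previous leave was curtailed? yes; Tier VI Applicant (section 10)? yes; Scheduled Entrant (section 3)? no — 2 of 3 hold (need ≥2) → satisfied.
section 13 — Class-C National: [Exempt Entrant (section 2)? yes] AND [Class-B Person (section 4)? no] AND [Class-C Entrant (section 11)? yes] → not satisfied.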